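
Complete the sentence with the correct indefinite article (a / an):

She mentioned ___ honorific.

The indefinite article is chosen by the initial *sound* of the following word, not its spelling.
*honorific* begins with the sound /ɒ/ (silent h) — a vowel sound.
So the article is *an*: She mentioned an honorific.

an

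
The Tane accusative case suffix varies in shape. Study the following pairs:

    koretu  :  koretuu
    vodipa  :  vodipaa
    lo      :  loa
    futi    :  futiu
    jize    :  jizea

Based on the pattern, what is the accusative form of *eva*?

The suffix is conditioned by the last vowel: -u when the last vowel of the stem is a high vowel (*koretu*, *futi*); -a when the last vowel of the stem is a non-high vowel (*vodipa*, *lo*, *jize*).
*eva* — last vowel /a/ (a non-high vowel) → -a → *evaa*.

evaa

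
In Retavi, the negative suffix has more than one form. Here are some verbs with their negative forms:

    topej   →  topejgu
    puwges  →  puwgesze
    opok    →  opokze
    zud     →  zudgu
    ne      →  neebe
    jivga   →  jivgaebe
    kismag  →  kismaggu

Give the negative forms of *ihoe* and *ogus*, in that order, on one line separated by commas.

Looking at the final sound of each stem: -ze when the stem ends in a voiceless consonant (*puwges*, *opok*); -gu when the stem ends in a voiced consonant (*topej*, *zud*, *kismag*); -ebe when the stem ends in a vowel (*ne*, *jivga*).
Since the final sound of *ihoe* is /e/ (a vowel), it takes -ebe, giving *ihoeebe*.
*ogus* — final sound /s/ (a voiceless consonant) → -ze → *ogusze*.

ihoeebe, ogusze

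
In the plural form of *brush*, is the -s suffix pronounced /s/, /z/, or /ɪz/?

/ɪz/

The stem *brush* ends in a sibilant (/s, z, ʃ, ʒ, tʃ, dʒ/).
The plural suffix surfaces as /ɪz/ after sibilants, /s/ after other voiceless consonants, and /z/ after other voiced sounds.
So the plural -s on *brush* is pronounced /ɪz/.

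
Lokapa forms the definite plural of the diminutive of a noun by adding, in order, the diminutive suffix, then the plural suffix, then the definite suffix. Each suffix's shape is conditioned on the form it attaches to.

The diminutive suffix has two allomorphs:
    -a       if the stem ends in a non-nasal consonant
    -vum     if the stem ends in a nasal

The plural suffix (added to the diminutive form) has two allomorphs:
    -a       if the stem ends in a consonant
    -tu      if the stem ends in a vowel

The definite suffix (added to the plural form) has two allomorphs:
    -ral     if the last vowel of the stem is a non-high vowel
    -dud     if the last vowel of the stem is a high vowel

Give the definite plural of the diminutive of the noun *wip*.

wipatudud

*wip* — final consonant /p/ (non-nasal) → -a → *wipa*.
The diminutive form *wipa*: final sound = /a/, a vowel → -tu → *wipatu*.
The last vowel of the plural form *wipatu* is /u/, which is a high vowel, so the definite suffix is -dud, giving *wipatudud*.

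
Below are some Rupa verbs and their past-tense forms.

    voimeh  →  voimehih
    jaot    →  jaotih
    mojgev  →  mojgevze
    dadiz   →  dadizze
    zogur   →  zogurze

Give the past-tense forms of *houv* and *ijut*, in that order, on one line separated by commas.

houvze, ijutih

The suffix is conditioned by the final consonant: -ih when the stem ends in a voiceless consonant (*voimeh*, *jaot*); -ze when the stem ends in a voiced consonant (*mojgev*, *dadiz*, *zogur*).
*houv*: final consonant = /v/, voiced → -ze → *houvze*.
*ijut*: final consonant = /t/, voiceless → -ih → *ijutih*.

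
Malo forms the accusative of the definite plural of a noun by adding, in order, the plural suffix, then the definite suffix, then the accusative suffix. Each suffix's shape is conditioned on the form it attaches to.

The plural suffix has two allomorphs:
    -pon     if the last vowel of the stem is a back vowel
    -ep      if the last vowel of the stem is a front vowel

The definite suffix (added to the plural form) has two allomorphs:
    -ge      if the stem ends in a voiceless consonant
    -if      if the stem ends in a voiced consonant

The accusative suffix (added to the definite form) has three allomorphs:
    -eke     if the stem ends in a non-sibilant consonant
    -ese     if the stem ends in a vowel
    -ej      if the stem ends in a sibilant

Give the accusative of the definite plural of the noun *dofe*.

*dofe* — last vowel /e/ (a front vowel) → -ep → *dofeep*.
The plural form *dofeep*: final consonant = /p/, voiceless → -ge → *dofeepge*.
Since the final sound of the definite form *dofeepge* is /e/ (a vowel), it takes -ese, giving *dofeepgeese*.

dofeepgeese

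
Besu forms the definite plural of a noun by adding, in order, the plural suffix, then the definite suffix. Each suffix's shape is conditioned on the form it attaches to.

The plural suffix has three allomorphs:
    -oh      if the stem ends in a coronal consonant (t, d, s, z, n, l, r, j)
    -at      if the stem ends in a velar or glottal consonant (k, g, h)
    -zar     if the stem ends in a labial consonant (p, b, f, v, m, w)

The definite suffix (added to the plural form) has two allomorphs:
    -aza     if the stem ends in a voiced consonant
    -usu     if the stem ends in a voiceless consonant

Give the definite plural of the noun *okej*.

okejohusu

The final consonant of *okej* is /j/, which is coronal, so the plural suffix is -oh, giving *okejoh*.
Since the final consonant of the plural form *okejoh* is /h/ (voiceless), it takes -usu, giving *okejohusu*.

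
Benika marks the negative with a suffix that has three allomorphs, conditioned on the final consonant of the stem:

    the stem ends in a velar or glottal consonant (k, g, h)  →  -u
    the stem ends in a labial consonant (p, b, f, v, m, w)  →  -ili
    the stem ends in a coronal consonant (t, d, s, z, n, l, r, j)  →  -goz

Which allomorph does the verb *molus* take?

-goz

Since the final consonant of *molus* is /s/ (coronal), it takes -goz.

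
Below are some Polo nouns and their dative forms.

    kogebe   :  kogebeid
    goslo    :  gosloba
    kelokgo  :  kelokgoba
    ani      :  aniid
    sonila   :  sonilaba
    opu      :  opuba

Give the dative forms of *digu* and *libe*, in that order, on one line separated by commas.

The suffix is conditioned by the last vowel: -id when the last vowel of the stem is a front vowel (*kogebe*, *ani*); -ba when the last vowel of the stem is a back vowel (*goslo*, *kelokgo*, *sonila*, *opu*).
*digu*: last vowel = /u/, a back vowel → -ba → *diguba*.
*libe* — last vowel /e/ (a front vowel) → -id → *libeid*.

diguba, libeid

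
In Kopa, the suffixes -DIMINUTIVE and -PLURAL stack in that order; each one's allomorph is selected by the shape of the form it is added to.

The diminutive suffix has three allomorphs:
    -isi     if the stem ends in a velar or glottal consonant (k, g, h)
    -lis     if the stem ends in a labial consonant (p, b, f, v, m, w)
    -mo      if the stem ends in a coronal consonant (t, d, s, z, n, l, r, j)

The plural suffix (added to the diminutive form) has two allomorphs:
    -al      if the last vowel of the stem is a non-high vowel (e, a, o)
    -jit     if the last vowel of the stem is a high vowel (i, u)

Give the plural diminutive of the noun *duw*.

duwlisjit

The final consonant of *duw* is /w/, which is labial, so the diminutive suffix is -lis, giving *duwlis*.
The last vowel of the diminutive form *duwlis* is /i/, which is a high vowel, so the plural suffix is -jit, giving *duwlisjit*.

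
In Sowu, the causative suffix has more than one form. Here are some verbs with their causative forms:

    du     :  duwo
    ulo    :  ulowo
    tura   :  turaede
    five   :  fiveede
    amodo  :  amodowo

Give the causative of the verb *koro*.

The pattern is rounding harmony: -wo when the last vowel of the stem is a rounded vowel (*du*, *ulo*, *amodo*); -ede when the last vowel of the stem is an unrounded vowel (*tura*, *five*).
The last vowel of *koro* is /o/, which is a rounded vowel, so the suffix is -wo, giving *korowo*.

korowo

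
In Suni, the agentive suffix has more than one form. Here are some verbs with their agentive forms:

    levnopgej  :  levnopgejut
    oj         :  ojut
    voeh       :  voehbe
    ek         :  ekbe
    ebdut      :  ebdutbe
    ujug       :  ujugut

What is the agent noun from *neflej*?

The suffix is conditioned by the final consonant: -be when the stem ends in a voiceless consonant (*voeh*, *ek*, *ebdut*); -ut when the stem ends in a voiced consonant (*levnopgej*, *oj*, *ujug*).
The final consonant of *neflej* is /j/, which is voiced, so the suffix is -ut, giving *neflejut*.

neflejut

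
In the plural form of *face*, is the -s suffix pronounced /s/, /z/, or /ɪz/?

/ɪz/

The stem *face* ends in a sibilant (/s, z, ʃ, ʒ, tʃ, dʒ/).
The plural suffix surfaces as /ɪz/ after sibilants, /s/ after other voiceless consonants, and /z/ after other voiced sounds.
So the plural -s on *face* is pronounced /ɪz/.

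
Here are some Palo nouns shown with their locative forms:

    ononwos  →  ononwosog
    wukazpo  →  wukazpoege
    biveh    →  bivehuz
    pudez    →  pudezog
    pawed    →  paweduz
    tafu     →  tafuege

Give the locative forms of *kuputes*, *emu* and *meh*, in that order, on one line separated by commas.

kuputesog, emuege, mehuz

Looking at the final sound of each stem: -og when the stem ends in a sibilant (*ononwos*, *pudez*); -uz when the stem ends in a non-sibilant consonant (*biveh*, *pawed*); -ege when the stem ends in a vowel (*wukazpo*, *tafu*).
*kuputes* — final sound /s/ (a sibilant) → -og → *kuputesog*.
*emu* — final sound /u/ (a vowel) → -ege → *emuege*.
*meh* — final sound /h/ (a non-sibilant consonant) → -uz → *mehuz*.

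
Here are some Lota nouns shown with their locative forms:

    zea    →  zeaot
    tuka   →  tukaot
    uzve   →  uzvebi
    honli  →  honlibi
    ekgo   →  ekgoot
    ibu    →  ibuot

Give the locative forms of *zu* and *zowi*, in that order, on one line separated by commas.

zuot, zowibi

The alternation tracks the last vowel of the stem — -bi when the last vowel of the stem is a front vowel (*uzve*, *honli*); -ot when the last vowel of the stem is a back vowel (*zea*, *tuka*, *ekgo*, *ibu*).
*zu*: last vowel = /u/, a back vowel → -ot → *zuot*.
The last vowel of *zowi* is /i/, which is a front vowel, so the suffix is -bi, giving *zowibi*.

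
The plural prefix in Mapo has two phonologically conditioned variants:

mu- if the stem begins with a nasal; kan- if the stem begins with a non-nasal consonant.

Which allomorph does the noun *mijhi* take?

Since the first consonant of *mijhi* is /m/ (a nasal), it takes mu-.

mu-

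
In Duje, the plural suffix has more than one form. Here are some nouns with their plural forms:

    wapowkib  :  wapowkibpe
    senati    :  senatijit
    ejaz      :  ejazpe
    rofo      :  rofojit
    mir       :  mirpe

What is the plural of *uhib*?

uhibpe

The alternation tracks the final sound of the stem — -pe when the stem ends in a consonant (*wapowkib*, *ejaz*, *mir*); -jit when the stem ends in a vowel (*senati*, *rofo*).
Since the final sound of *uhib* is /b/ (a consonant), it takes -pe, giving *uhibpe*.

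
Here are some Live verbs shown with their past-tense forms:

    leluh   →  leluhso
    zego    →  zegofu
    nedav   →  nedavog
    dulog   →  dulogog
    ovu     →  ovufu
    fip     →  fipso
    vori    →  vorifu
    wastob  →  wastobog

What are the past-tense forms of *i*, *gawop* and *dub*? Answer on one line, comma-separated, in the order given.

ifu, gawopso, dubog

The pattern is voicing of the final sound: -so when the stem ends in a voiceless consonant (*leluh*, *fip*); -og when the stem ends in a voiced consonant (*nedav*, *dulog*, *wastob*); -fu when the stem ends in a vowel (*zego*, *ovu*, *vori*).
*i*: final sound = /i/, a vowel → -fu → *ifu*.
*gawop*: final sound = /p/, a voiceless consonant → -so → *gawopso*.
The final sound of *dub* is /b/, which is a voiced consonant, so the suffix is -og, giving *dubog*.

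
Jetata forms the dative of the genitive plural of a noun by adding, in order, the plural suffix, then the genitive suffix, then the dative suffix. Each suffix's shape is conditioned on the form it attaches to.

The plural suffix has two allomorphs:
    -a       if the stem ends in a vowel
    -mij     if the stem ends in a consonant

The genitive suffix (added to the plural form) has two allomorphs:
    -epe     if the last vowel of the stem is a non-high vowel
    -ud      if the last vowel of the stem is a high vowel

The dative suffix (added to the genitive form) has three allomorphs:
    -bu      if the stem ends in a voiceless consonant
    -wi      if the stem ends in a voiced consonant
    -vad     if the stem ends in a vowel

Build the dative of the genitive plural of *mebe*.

mebeaepevad

Since the final sound of *mebe* is /e/ (a vowel), it takes -a, giving *mebea*.
The last vowel of the plural form *mebea* is /a/, which is a non-high vowel, so the genitive suffix is -epe, giving *mebeaepe*.
Since the final sound of the genitive form *mebeaepe* is /e/ (a vowel), it takes -vad, giving *mebeaepevad*.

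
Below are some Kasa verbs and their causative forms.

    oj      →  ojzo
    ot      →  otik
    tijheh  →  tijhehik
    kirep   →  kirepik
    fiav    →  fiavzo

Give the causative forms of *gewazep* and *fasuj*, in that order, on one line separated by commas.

gewazepik, fasujzo

Looking at the final consonant of each stem: -ik when the stem ends in a voiceless consonant (*ot*, *tijheh*, *kirep*); -zo when the stem ends in a voiced consonant (*oj*, *fiav*).
Since the final consonant of *gewazep* is /p/ (voiceless), it takes -ik, giving *gewazepik*.
*fasuj*: final consonant = /j/, voiced → -zo → *fasujzo*.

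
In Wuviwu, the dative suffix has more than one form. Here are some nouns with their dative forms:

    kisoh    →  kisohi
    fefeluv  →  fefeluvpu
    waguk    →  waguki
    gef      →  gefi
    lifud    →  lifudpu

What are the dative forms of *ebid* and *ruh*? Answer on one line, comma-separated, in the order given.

ebidpu, ruhi

The alternation tracks the final consonant of the stem — -i when the stem ends in a voiceless consonant (*kisoh*, *waguk*, *gef*); -pu when the stem ends in a voiced consonant (*fefeluv*, *lifud*).
*ebid* — final consonant /d/ (voiced) → -pu → *ebidpu*.
*ruh* — final consonant /h/ (voiceless) → -i → *ruhi*.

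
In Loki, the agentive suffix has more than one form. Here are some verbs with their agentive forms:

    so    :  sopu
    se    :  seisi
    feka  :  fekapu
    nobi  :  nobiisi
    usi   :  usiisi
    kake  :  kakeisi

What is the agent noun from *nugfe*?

Looking at the last vowel of each stem: -isi when the last vowel of the stem is a front vowel (*se*, *nobi*, *usi*, *kake*); -pu when the last vowel of the stem is a back vowel (*so*, *feka*).
Since the last vowel of *nugfe* is /e/ (a front vowel), it takes -isi, giving *nugfeisi*.

nugfeisi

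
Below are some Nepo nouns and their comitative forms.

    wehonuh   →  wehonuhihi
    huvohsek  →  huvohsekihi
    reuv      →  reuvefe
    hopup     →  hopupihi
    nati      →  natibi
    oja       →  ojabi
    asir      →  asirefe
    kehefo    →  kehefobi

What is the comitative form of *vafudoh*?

vafudohihi

The alternation tracks the final sound of the stem — -ihi when the stem ends in a voiceless consonant (*wehonuh*, *huvohsek*, *hopup*); -efe when the stem ends in a voiced consonant (*reuv*, *asir*); -bi when the stem ends in a vowel (*nati*, *oja*, *kehefo*).
*vafudoh*: final sound = /h/, a voiceless consonant → -ihi → *vafudohihi*.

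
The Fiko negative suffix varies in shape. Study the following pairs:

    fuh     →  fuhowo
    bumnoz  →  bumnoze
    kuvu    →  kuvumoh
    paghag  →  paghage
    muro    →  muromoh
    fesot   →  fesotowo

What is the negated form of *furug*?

furuge

The pattern is voicing of the final sound: -owo when the stem ends in a voiceless consonant (*fuh*, *fesot*); -e when the stem ends in a voiced consonant (*bumnoz*, *paghag*); -moh when the stem ends in a vowel (*kuvu*, *muro*).
The final sound of *furug* is /g/, which is a voiced consonant, so the suffix is -e, giving *furuge*.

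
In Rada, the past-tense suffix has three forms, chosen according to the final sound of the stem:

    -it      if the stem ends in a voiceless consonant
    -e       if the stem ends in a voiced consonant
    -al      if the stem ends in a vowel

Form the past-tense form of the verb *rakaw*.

rakawe

*rakaw*: final sound = /w/, a voiced consonant → -e → *rakawe*.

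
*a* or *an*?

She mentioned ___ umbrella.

The indefinite article is chosen by the initial *sound* of the following word, not its spelling.
*umbrella* begins with the sound /ʌ/ (u pronounced /ʌ/) — a vowel sound.
So the article is *an*: She mentioned an umbrella.

an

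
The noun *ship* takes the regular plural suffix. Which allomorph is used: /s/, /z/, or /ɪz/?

/s/

The stem *ship* ends in a voiceless non-sibilant consonant.
The plural suffix surfaces as /ɪz/ after sibilants, /s/ after other voiceless consonants, and /z/ after other voiced sounds.
So the plural -s on *ship* is pronounced /s/.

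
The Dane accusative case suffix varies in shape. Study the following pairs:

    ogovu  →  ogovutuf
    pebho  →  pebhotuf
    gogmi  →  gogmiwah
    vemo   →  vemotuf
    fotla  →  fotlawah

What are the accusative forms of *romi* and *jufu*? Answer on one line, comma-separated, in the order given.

The pattern is rounding harmony: -tuf when the last vowel of the stem is a rounded vowel (*ogovu*, *pebho*, *vemo*); -wah when the last vowel of the stem is an unrounded vowel (*gogmi*, *fotla*).
Since the last vowel of *romi* is /i/ (an unrounded vowel), it takes -wah, giving *romiwah*.
Since the last vowel of *jufu* is /u/ (a rounded vowel), it takes -tuf, giving *jufutuf*.

romiwah, jufutuf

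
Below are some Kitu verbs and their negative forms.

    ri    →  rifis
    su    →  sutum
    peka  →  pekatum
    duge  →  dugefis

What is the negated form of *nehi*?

nehifis

The alternation tracks the last vowel of the stem — -fis when the last vowel of the stem is a front vowel (*ri*, *duge*); -tum when the last vowel of the stem is a back vowel (*su*, *peka*).
*nehi* — last vowel /i/ (a front vowel) → -fis → *nehifis*.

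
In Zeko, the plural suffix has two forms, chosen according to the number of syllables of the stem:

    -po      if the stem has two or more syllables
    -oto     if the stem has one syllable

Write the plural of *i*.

ioto

*i* has one syllable, so the suffix is -oto, giving *ioto*.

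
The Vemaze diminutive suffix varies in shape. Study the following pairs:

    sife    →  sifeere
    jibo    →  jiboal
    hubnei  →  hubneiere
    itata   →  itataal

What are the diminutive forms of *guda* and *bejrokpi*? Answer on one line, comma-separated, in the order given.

gudaal, bejrokpiere

Looking at the last vowel of each stem: -ere when the last vowel of the stem is a front vowel (*sife*, *hubnei*); -al when the last vowel of the stem is a back vowel (*jibo*, *itata*).
The last vowel of *guda* is /a/, which is a back vowel, so the suffix is -al, giving *gudaal*.
Since the last vowel of *bejrokpi* is /i/ (a front vowel), it takes -ere, giving *bejrokpiere*.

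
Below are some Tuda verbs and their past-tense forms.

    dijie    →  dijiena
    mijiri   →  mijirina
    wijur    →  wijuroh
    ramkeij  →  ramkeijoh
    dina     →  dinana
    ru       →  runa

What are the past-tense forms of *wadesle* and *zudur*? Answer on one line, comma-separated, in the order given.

Looking at the final sound of each stem: -oh when the stem ends in a consonant (*wijur*, *ramkeij*); -na when the stem ends in a vowel (*dijie*, *mijiri*, *dina*, *ru*).
Since the final sound of *wadesle* is /e/ (a vowel), it takes -na, giving *wadeslena*.
The final sound of *zudur* is /r/, which is a consonant, so the suffix is -oh, giving *zuduroh*.

wadeslena, zuduroh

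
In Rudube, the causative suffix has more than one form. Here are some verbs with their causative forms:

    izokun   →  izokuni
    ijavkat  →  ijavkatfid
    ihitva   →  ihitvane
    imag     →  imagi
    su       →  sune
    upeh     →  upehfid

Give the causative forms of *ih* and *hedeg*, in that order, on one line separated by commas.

The alternation tracks the final sound of the stem — -fid when the stem ends in a voiceless consonant (*ijavkat*, *upeh*); -i when the stem ends in a voiced consonant (*izokun*, *imag*); -ne when the stem ends in a vowel (*ihitva*, *su*).
*ih* — final sound /h/ (a voiceless consonant) → -fid → *ihfid*.
*hedeg* — final sound /g/ (a voiced consonant) → -i → *hedegi*.

ihfid, hedegi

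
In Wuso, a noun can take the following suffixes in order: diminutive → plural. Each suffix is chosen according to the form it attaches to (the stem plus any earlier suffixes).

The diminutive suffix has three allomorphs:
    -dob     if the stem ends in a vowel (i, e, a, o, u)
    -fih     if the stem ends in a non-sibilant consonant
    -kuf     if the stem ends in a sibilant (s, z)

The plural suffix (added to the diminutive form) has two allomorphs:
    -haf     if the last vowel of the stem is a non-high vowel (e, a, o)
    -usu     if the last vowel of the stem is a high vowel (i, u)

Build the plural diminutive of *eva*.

Since the final sound of *eva* is /a/ (a vowel), it takes -dob, giving *evadob*.
The diminutive form *evadob* — last vowel /o/ (a non-high vowel) → -haf → *evadobhaf*.

evadobhaf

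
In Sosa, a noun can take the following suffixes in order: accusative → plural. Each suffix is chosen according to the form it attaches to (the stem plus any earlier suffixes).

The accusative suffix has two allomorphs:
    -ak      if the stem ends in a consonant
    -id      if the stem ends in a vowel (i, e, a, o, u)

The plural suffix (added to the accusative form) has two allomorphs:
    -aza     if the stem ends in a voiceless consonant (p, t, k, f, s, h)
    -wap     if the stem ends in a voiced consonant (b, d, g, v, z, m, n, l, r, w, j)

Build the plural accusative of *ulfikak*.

*ulfikak* — final sound /k/ (a consonant) → -ak → *ulfikakak*.
Since the final consonant of the accusative form *ulfikakak* is /k/ (voiceless), it takes -aza, giving *ulfikakakaza*.

ulfikakakaza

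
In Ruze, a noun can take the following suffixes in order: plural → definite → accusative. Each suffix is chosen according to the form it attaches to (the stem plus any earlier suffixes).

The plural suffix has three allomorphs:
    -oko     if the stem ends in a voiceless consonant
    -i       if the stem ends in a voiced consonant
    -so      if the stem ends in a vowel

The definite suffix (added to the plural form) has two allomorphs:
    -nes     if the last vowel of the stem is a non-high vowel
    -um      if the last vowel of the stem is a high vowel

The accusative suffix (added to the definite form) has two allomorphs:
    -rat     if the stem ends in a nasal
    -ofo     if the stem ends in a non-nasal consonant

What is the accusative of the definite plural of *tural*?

turaliumrat

The final sound of *tural* is /l/, which is a voiced consonant, so the plural suffix is -i, giving *turali*.
The last vowel of the plural form *turali* is /i/, which is a high vowel, so the definite suffix is -um, giving *turalium*.
The definite form *turalium*: final consonant = /m/, a nasal → -rat → *turaliumrat*.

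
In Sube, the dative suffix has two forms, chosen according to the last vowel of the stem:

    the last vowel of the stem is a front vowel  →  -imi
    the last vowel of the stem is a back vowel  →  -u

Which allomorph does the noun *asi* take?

-imi

Since the last vowel of *asi* is /i/ (a front vowel), it takes -imi.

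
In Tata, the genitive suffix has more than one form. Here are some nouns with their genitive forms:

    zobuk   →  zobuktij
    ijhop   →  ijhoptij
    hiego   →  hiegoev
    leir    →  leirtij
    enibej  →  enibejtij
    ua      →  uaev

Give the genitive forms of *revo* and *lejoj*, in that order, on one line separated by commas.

revoev, lejojtij

Looking at the final sound of each stem: -tij when the stem ends in a consonant (*zobuk*, *ijhop*, *leir*, *enibej*); -ev when the stem ends in a vowel (*hiego*, *ua*).
The final sound of *revo* is /o/, which is a vowel, so the suffix is -ev, giving *revoev*.
The final sound of *lejoj* is /j/, which is a consonant, so the suffix is -tij, giving *lejojtij*.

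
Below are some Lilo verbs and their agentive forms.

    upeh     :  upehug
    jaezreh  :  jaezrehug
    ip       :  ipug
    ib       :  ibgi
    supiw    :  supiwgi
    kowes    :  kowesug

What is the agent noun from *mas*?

masug

Looking at the final consonant of each stem: -ug when the stem ends in a voiceless consonant (*upeh*, *jaezreh*, *ip*, *kowes*); -gi when the stem ends in a voiced consonant (*ib*, *supiw*).
Since the final consonant of *mas* is /s/ (voiceless), it takes -ug, giving *masug*.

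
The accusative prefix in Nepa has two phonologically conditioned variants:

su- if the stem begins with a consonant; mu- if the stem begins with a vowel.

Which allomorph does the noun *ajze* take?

mu-

Since the first sound of *ajze* is /a/ (a vowel), it takes mu-.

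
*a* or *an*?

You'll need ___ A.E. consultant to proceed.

The indefinite article is chosen by the initial *sound* of the following word, not its spelling.
The initialism *A.E.* is read letter by letter; the first letter, A, is pronounced /eɪ/, which begins with a vowel sound.
So the article is *an*: You'll need an A.E. consultant to proceed.

an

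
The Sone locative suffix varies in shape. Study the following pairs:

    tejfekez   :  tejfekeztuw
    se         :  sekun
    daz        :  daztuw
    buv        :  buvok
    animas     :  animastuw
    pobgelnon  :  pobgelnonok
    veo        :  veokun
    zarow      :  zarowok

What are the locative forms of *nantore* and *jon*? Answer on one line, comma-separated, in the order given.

The pattern is sibilance of the final sound: -tuw when the stem ends in a sibilant (*tejfekez*, *daz*, *animas*); -ok when the stem ends in a non-sibilant consonant (*buv*, *pobgelnon*, *zarow*); -kun when the stem ends in a vowel (*se*, *veo*).
Since the final sound of *nantore* is /e/ (a vowel), it takes -kun, giving *nantorekun*.
Since the final sound of *jon* is /n/ (a non-sibilant consonant), it takes -ok, giving *jonok*.

nantorekun, jonok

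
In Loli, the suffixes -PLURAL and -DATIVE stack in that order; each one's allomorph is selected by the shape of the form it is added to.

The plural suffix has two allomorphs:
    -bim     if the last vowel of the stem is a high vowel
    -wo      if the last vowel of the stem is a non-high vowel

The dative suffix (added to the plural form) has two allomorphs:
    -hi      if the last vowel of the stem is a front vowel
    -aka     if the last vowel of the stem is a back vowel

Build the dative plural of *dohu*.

dohubimhi

*dohu*: last vowel = /u/, a high vowel → -bim → *dohubim*.
Since the last vowel of the plural form *dohubim* is /i/ (a front vowel), it takes -hi, giving *dohubimhi*.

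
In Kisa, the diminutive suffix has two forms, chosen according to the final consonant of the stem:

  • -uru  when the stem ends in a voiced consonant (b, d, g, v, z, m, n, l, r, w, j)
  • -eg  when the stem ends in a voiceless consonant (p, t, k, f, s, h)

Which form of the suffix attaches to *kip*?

Since the final consonant of *kip* is /p/ (voiceless), it takes -eg.

-eg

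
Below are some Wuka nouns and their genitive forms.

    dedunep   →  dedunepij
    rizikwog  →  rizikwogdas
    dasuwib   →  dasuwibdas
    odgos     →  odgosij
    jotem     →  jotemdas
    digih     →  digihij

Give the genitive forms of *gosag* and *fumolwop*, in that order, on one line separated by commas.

gosagdas, fumolwopij

The alternation tracks the final consonant of the stem — -ij when the stem ends in a voiceless consonant (*dedunep*, *odgos*, *digih*); -das when the stem ends in a voiced consonant (*rizikwog*, *dasuwib*, *jotem*).
Since the final consonant of *gosag* is /g/ (voiced), it takes -das, giving *gosagdas*.
*fumolwop*: final consonant = /p/, voiceless → -ij → *fumolwopij*.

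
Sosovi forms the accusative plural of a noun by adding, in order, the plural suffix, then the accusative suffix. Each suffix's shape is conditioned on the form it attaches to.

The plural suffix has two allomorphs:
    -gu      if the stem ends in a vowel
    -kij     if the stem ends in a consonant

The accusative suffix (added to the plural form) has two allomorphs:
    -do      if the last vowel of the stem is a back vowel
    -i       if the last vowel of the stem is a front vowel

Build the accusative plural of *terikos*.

terikoskiji

Since the final sound of *terikos* is /s/ (a consonant), it takes -kij, giving *terikoskij*.
Since the last vowel of the plural form *terikoskij* is /i/ (a front vowel), it takes -i, giving *terikoskiji*.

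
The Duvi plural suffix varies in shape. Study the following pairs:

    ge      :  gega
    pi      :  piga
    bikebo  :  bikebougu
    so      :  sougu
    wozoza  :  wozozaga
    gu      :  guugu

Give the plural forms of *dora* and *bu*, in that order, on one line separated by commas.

doraga, buugu

The pattern is rounding harmony: -ugu when the last vowel of the stem is a rounded vowel (*bikebo*, *so*, *gu*); -ga when the last vowel of the stem is an unrounded vowel (*ge*, *pi*, *wozoza*).
*dora*: last vowel = /a/, an unrounded vowel → -ga → *doraga*.
Since the last vowel of *bu* is /u/ (a rounded vowel), it takes -ugu, giving *buugu*.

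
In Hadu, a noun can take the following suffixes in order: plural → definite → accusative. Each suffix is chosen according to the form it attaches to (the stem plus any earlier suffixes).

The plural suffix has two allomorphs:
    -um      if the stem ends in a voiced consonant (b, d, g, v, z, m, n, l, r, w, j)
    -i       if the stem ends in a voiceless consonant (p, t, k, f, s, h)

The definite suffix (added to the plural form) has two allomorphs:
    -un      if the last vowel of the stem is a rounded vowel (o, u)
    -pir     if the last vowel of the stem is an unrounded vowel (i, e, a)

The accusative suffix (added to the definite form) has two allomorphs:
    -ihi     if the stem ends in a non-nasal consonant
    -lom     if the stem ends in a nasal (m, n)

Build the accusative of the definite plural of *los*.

losipirihi

*los*: final consonant = /s/, voiceless → -i → *losi*.
Since the last vowel of the plural form *losi* is /i/ (an unrounded vowel), it takes -pir, giving *losipir*.
The definite form *losipir*: final consonant = /r/, non-nasal → -ihi → *losipirihi*.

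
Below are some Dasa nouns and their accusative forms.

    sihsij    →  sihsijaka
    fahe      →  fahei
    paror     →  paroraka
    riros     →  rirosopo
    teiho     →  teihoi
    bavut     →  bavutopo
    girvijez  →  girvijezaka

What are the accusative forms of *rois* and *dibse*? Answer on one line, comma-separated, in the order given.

roisopo, dibsei

The suffix is conditioned by the final sound: -opo when the stem ends in a voiceless consonant (*riros*, *bavut*); -aka when the stem ends in a voiced consonant (*sihsij*, *paror*, *girvijez*); -i when the stem ends in a vowel (*fahe*, *teiho*).
*rois* — final sound /s/ (a voiceless consonant) → -opo → *roisopo*.
*dibse*: final sound = /e/, a vowel → -i → *dibsei*.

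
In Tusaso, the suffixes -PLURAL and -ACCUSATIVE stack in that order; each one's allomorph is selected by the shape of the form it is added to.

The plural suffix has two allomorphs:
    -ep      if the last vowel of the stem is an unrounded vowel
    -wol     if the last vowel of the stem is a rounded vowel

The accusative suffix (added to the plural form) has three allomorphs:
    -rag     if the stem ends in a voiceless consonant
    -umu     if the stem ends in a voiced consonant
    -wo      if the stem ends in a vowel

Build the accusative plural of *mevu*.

mevuwolumu

*mevu* — last vowel /u/ (a rounded vowel) → -wol → *mevuwol*.
The final sound of the plural form *mevuwol* is /l/, which is a voiced consonant, so the accusative suffix is -umu, giving *mevuwolumu*.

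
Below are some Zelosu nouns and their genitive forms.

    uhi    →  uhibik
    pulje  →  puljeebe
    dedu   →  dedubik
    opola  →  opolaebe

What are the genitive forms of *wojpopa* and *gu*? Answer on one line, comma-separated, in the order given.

Looking at the last vowel of each stem: -bik when the last vowel of the stem is a high vowel (*uhi*, *dedu*); -ebe when the last vowel of the stem is a non-high vowel (*pulje*, *opola*).
The last vowel of *wojpopa* is /a/, which is a non-high vowel, so the suffix is -ebe, giving *wojpopaebe*.
The last vowel of *gu* is /u/, which is a high vowel, so the suffix is -bik, giving *gubik*.

wojpopaebe, gubik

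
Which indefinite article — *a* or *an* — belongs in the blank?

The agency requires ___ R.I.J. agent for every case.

an

The indefinite article is chosen by the initial *sound* of the following word, not its spelling.
The initialism *R.I.J.* is read letter by letter; the first letter, R, is pronounced /ɑr/, which begins with a vowel sound.
So the article is *an*: The agency requires an R.I.J. agent for every case.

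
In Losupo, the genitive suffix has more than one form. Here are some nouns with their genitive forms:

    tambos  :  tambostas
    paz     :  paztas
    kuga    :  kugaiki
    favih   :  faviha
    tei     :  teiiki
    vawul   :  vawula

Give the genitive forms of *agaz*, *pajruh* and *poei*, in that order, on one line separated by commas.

agaztas, pajruha, poeiiki

Looking at the final sound of each stem: -tas when the stem ends in a sibilant (*tambos*, *paz*); -a when the stem ends in a non-sibilant consonant (*favih*, *vawul*); -iki when the stem ends in a vowel (*kuga*, *tei*).
*agaz*: final sound = /z/, a sibilant → -tas → *agaztas*.
*pajruh*: final sound = /h/, a non-sibilant consonant → -a → *pajruha*.
*poei* — final sound /i/ (a vowel) → -iki → *poeiiki*.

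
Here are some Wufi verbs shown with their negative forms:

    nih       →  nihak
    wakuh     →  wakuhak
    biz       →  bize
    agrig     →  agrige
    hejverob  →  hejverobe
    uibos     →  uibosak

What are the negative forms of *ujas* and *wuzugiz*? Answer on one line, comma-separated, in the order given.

ujasak, wuzugize

The suffix is conditioned by the final consonant: -ak when the stem ends in a voiceless consonant (*nih*, *wakuh*, *uibos*); -e when the stem ends in a voiced consonant (*biz*, *agrig*, *hejverob*).
Since the final consonant of *ujas* is /s/ (voiceless), it takes -ak, giving *ujasak*.
*wuzugiz* — final consonant /z/ (voiced) → -e → *wuzugize*.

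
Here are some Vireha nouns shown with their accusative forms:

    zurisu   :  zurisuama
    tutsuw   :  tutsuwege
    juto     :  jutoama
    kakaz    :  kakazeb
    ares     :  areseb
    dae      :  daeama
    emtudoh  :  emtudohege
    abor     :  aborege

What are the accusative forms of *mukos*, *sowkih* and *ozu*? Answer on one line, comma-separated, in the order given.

Looking at the final sound of each stem: -eb when the stem ends in a sibilant (*kakaz*, *ares*); -ege when the stem ends in a non-sibilant consonant (*tutsuw*, *emtudoh*, *abor*); -ama when the stem ends in a vowel (*zurisu*, *juto*, *dae*).
The final sound of *mukos* is /s/, which is a sibilant, so the suffix is -eb, giving *mukoseb*.
*sowkih*: final sound = /h/, a non-sibilant consonant → -ege → *sowkihege*.
*ozu*: final sound = /u/, a vowel → -ama → *ozuama*.

mukoseb, sowkihege, ozuama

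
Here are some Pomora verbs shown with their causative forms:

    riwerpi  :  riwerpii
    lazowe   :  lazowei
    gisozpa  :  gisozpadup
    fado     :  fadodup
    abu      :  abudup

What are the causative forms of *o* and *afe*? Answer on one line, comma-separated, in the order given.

The suffix is conditioned by the last vowel: -i when the last vowel of the stem is a front vowel (*riwerpi*, *lazowe*); -dup when the last vowel of the stem is a back vowel (*gisozpa*, *fado*, *abu*).
*o* — last vowel /o/ (a back vowel) → -dup → *odup*.
*afe*: last vowel = /e/, a front vowel → -i → *afei*.

odup, afei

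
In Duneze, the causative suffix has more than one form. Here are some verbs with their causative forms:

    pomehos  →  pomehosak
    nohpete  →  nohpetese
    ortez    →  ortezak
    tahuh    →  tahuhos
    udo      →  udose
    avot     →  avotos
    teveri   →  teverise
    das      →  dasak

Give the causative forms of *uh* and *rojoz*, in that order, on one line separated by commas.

The alternation tracks the final sound of the stem — -ak when the stem ends in a sibilant (*pomehos*, *ortez*, *das*); -os when the stem ends in a non-sibilant consonant (*tahuh*, *avot*); -se when the stem ends in a vowel (*nohpete*, *udo*, *teveri*).
The final sound of *uh* is /h/, which is a non-sibilant consonant, so the suffix is -os, giving *uhos*.
*rojoz* — final sound /z/ (a sibilant) → -ak → *rojozak*.

uhos, rojozak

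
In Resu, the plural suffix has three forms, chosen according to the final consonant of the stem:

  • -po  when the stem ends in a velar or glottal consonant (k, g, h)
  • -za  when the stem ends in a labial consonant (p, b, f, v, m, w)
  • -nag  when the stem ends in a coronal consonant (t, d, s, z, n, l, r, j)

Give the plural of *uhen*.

uhennag

Since the final consonant of *uhen* is /n/ (coronal), it takes -nag, giving *uhennag*.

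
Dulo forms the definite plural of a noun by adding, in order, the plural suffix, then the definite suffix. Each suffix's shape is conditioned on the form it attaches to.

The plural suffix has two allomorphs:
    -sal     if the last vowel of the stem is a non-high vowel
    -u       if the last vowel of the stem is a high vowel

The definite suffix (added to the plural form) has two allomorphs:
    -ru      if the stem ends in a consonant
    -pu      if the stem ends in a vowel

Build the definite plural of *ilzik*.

ilzikupu

*ilzik*: last vowel = /i/, a high vowel → -u → *ilziku*.
The plural form *ilziku*: final sound = /u/, a vowel → -pu → *ilzikupu*.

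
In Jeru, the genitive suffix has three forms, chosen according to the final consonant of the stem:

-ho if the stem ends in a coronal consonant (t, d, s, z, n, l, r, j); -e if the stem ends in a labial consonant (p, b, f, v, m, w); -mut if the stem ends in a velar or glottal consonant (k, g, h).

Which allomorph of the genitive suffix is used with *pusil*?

-ho

The final consonant of *pusil* is /l/, which is coronal, so the suffix is -ho.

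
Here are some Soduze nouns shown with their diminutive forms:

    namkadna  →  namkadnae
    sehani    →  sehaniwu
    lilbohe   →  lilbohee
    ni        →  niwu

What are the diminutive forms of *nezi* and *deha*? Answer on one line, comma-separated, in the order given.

Looking at the last vowel of each stem: -wu when the last vowel of the stem is a high vowel (*sehani*, *ni*); -e when the last vowel of the stem is a non-high vowel (*namkadna*, *lilbohe*).
The last vowel of *nezi* is /i/, which is a high vowel, so the suffix is -wu, giving *neziwu*.
*deha* — last vowel /a/ (a non-high vowel) → -e → *dehae*.

neziwu, dehae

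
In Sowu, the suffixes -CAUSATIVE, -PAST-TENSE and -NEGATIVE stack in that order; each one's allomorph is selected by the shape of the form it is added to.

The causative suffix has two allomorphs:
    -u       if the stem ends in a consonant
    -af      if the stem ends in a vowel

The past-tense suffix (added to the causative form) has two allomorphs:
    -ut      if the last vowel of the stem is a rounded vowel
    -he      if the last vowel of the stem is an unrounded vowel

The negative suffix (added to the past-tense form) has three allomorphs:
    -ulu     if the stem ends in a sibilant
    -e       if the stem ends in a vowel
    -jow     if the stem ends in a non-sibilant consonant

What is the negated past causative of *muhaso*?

muhasoafhee

The final sound of *muhaso* is /o/, which is a vowel, so the causative suffix is -af, giving *muhasoaf*.
The causative form *muhasoaf* — last vowel /a/ (an unrounded vowel) → -he → *muhasoafhe*.
Since the final sound of the past-tense form *muhasoafhe* is /e/ (a vowel), it takes -e, giving *muhasoafhee*.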